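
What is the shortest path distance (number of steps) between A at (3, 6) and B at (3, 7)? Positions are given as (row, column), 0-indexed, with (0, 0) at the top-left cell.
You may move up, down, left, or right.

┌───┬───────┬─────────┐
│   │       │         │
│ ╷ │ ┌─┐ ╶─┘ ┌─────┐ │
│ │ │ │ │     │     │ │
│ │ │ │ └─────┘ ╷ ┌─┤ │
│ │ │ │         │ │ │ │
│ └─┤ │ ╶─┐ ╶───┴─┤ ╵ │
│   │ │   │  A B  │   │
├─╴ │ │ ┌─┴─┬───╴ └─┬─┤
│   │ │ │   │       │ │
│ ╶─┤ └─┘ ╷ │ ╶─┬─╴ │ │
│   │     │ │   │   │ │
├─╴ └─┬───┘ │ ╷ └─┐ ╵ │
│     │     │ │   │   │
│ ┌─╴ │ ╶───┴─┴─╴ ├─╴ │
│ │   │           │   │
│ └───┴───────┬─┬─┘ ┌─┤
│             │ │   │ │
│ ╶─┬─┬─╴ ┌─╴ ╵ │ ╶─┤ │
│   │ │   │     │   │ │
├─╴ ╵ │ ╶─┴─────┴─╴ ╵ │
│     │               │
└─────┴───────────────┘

Finding path from (3, 6) to (3, 7):
Path: (3,6) → (3,7)
Distance: 1 steps

Solution:

┌───┬───────┬─────────┐
│   │       │         │
│ ╷ │ ┌─┐ ╶─┘ ┌─────┐ │
│ │ │ │ │     │     │ │
│ │ │ │ └─────┘ ╷ ┌─┤ │
│ │ │ │         │ │ │ │
│ └─┤ │ ╶─┐ ╶───┴─┤ ╵ │
│   │ │   │  A B  │   │
├─╴ │ │ ┌─┴─┬───╴ └─┬─┤
│   │ │ │   │       │ │
│ ╶─┤ └─┘ ╷ │ ╶─┬─╴ │ │
│   │     │ │   │   │ │
├─╴ └─┬───┘ │ ╷ └─┐ ╵ │
│     │     │ │   │   │
│ ┌─╴ │ ╶───┴─┴─╴ ├─╴ │
│ │   │           │   │
│ └───┴───────┬─┬─┘ ┌─┤
│             │ │   │ │
│ ╶─┬─┬─╴ ┌─╴ ╵ │ ╶─┤ │
│   │ │   │     │   │ │
├─╴ ╵ │ ╶─┴─────┴─╴ ╵ │
│     │               │
└─────┴───────────────┘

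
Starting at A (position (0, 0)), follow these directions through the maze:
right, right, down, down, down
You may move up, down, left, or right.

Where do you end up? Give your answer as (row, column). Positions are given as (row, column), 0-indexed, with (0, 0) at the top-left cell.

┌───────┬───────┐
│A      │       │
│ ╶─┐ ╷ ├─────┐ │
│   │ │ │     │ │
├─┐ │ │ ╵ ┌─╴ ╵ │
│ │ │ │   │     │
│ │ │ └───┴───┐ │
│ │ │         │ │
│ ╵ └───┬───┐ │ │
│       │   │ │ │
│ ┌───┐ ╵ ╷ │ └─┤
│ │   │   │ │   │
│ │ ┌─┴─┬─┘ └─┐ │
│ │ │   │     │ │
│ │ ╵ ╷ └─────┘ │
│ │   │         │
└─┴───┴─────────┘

Following directions step by step:
Start: (0, 0)
  right: (0, 0) → (0, 1)
  right: (0, 1) → (0, 2)
  down: (0, 2) → (1, 2)
  down: (1, 2) → (2, 2)
  down: (2, 2) → (3, 2)
Final position: (3, 2)

Path taken:

┌───────┬───────┐
│A → ↓  │       │
│ ╶─┐ ╷ ├─────┐ │
│   │↓│ │     │ │
├─┐ │ │ ╵ ┌─╴ ╵ │
│ │ │↓│   │     │
│ │ │ └───┴───┐ │
│ │ │B        │ │
│ ╵ └───┬───┐ │ │
│       │   │ │ │
│ ┌───┐ ╵ ╷ │ └─┤
│ │   │   │ │   │
│ │ ┌─┴─┬─┘ └─┐ │
│ │ │   │     │ │
│ │ ╵ ╷ └─────┘ │
│ │   │         │
└─┴───┴─────────┘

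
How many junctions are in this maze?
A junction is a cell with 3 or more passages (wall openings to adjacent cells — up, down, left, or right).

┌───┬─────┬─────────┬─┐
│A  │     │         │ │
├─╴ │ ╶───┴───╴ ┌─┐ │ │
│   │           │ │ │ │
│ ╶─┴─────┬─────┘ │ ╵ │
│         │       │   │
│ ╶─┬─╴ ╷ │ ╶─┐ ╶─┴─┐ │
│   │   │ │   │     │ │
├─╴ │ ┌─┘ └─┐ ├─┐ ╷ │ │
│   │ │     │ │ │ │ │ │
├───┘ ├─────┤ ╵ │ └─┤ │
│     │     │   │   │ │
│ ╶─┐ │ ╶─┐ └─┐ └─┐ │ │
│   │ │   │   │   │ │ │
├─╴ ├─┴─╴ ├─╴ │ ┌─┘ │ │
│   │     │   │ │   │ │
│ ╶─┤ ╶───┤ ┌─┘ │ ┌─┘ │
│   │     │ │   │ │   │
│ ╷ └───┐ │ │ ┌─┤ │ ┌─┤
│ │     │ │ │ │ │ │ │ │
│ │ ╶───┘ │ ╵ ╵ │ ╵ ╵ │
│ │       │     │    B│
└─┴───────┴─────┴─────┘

Checking each cell for number of passages:

Junctions found (3+ passages):
  (0, 7): 3 passages
  (2, 0): 3 passages
  (2, 3): 3 passages
  (2, 7): 3 passages
  (2, 10): 3 passages
  (3, 8): 3 passages
  (4, 4): 3 passages
  (5, 2): 3 passages
  (5, 7): 3 passages
  (6, 7): 3 passages
  (8, 0): 3 passages
  (9, 1): 3 passages
  (10, 6): 3 passages
  (10, 9): 3 passages
Total junctions: 14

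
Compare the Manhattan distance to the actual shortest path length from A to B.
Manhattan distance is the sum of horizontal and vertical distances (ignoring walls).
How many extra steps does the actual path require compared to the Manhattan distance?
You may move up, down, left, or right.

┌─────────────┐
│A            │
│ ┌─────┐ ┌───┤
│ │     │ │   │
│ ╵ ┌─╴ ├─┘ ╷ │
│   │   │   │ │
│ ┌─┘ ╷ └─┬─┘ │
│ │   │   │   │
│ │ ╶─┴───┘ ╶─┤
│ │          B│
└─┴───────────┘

Manhattan distance: |4 - 0| + |6 - 0| = 10
Actual path length: 16
Extra steps: 16 - 10 = 6

Solution:

┌─────────────┐
│A            │
│ ┌─────┐ ┌───┤
│↓│↱ → ↓│ │   │
│ ╵ ┌─╴ ├─┘ ╷ │
│↳ ↑│↓ ↲│   │ │
│ ┌─┘ ╷ └─┬─┘ │
│ │↓ ↲│   │   │
│ │ ╶─┴───┘ ╶─┤
│ │↳ → → → → B│
└─┴───────────┘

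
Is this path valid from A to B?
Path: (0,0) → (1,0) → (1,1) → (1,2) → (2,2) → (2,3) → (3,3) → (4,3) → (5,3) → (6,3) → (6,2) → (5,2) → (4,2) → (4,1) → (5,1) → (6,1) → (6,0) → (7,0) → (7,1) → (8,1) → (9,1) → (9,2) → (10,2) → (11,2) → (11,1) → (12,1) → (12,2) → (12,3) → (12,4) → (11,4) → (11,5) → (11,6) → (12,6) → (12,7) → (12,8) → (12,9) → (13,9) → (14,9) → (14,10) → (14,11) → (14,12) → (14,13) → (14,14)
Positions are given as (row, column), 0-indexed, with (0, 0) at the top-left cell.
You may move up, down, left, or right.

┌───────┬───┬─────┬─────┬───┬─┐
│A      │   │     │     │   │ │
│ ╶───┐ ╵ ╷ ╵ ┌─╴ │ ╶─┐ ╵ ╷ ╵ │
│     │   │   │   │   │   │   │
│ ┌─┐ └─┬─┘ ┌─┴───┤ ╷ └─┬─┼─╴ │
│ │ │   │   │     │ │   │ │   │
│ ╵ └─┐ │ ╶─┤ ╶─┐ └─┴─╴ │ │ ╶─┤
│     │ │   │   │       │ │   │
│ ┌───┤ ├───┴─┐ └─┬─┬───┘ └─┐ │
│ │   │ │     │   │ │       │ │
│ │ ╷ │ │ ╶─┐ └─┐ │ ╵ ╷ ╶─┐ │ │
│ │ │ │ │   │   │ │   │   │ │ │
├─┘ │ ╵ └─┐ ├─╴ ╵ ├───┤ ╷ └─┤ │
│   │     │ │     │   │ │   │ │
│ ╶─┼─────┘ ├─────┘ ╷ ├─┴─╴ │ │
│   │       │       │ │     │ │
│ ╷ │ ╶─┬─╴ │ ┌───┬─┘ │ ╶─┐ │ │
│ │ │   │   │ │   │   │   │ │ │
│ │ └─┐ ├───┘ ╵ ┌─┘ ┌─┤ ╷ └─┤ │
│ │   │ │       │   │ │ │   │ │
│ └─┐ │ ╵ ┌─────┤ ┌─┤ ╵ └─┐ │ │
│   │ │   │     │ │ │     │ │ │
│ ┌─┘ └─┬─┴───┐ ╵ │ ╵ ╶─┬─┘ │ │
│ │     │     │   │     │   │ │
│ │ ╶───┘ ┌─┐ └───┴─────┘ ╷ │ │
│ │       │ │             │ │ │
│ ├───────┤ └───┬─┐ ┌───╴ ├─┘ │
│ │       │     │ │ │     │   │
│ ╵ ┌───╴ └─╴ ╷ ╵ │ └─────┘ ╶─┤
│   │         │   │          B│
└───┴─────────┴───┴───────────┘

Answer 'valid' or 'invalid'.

Checking path validity:
Result: All consecutive moves are passable.

valid

Correct solution:

┌───────┬───┬─────┬─────┬───┬─┐
│A      │   │     │     │   │ │
│ ╶───┐ ╵ ╷ ╵ ┌─╴ │ ╶─┐ ╵ ╷ ╵ │
│↳ → ↓│   │   │   │   │   │   │
│ ┌─┐ └─┬─┘ ┌─┴───┤ ╷ └─┬─┼─╴ │
│ │ │↳ ↓│   │     │ │   │ │   │
│ ╵ └─┐ │ ╶─┤ ╶─┐ └─┴─╴ │ │ ╶─┤
│     │↓│   │   │       │ │   │
│ ┌───┤ ├───┴─┐ └─┬─┬───┘ └─┐ │
│ │↓ ↰│↓│     │   │ │       │ │
│ │ ╷ │ │ ╶─┐ └─┐ │ ╵ ╷ ╶─┐ │ │
│ │↓│↑│↓│   │   │ │   │   │ │ │
├─┘ │ ╵ └─┐ ├─╴ ╵ ├───┤ ╷ └─┤ │
│↓ ↲│↑ ↲  │ │     │   │ │   │ │
│ ╶─┼─────┘ ├─────┘ ╷ ├─┴─╴ │ │
│↳ ↓│       │       │ │     │ │
│ ╷ │ ╶─┬─╴ │ ┌───┬─┘ │ ╶─┐ │ │
│ │↓│   │   │ │   │   │   │ │ │
│ │ └─┐ ├───┘ ╵ ┌─┘ ┌─┤ ╷ └─┤ │
│ │↳ ↓│ │       │   │ │ │   │ │
│ └─┐ │ ╵ ┌─────┤ ┌─┤ ╵ └─┐ │ │
│   │↓│   │     │ │ │     │ │ │
│ ┌─┘ └─┬─┴───┐ ╵ │ ╵ ╶─┬─┘ │ │
│ │↓ ↲  │↱ → ↓│   │     │   │ │
│ │ ╶───┘ ┌─┐ └───┴─────┘ ╷ │ │
│ │↳ → → ↑│ │↳ → → ↓      │ │ │
│ ├───────┤ └───┬─┐ ┌───╴ ├─┘ │
│ │       │     │ │↓│     │   │
│ ╵ ┌───╴ └─╴ ╷ ╵ │ └─────┘ ╶─┤
│   │         │   │↳ → → → → B│
└───┴─────────┴───┴───────────┘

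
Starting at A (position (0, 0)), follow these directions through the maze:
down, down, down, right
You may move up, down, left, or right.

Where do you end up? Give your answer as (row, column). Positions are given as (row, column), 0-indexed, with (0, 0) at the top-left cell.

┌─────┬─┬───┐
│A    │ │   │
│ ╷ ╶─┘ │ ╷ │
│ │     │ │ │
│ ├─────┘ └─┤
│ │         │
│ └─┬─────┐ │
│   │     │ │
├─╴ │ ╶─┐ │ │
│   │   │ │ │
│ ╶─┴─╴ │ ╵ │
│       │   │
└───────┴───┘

Following directions step by step:
Start: (0, 0)
  down: (0, 0) → (1, 0)
  down: (1, 0) → (2, 0)
  down: (2, 0) → (3, 0)
  right: (3, 0) → (3, 1)
Final position: (3, 1)

Path taken:

┌─────┬─┬───┐
│A    │ │   │
│ ╷ ╶─┘ │ ╷ │
│↓│     │ │ │
│ ├─────┘ └─┤
│↓│         │
│ └─┬─────┐ │
│↳ B│     │ │
├─╴ │ ╶─┐ │ │
│   │   │ │ │
│ ╶─┴─╴ │ ╵ │
│       │   │
└───────┴───┘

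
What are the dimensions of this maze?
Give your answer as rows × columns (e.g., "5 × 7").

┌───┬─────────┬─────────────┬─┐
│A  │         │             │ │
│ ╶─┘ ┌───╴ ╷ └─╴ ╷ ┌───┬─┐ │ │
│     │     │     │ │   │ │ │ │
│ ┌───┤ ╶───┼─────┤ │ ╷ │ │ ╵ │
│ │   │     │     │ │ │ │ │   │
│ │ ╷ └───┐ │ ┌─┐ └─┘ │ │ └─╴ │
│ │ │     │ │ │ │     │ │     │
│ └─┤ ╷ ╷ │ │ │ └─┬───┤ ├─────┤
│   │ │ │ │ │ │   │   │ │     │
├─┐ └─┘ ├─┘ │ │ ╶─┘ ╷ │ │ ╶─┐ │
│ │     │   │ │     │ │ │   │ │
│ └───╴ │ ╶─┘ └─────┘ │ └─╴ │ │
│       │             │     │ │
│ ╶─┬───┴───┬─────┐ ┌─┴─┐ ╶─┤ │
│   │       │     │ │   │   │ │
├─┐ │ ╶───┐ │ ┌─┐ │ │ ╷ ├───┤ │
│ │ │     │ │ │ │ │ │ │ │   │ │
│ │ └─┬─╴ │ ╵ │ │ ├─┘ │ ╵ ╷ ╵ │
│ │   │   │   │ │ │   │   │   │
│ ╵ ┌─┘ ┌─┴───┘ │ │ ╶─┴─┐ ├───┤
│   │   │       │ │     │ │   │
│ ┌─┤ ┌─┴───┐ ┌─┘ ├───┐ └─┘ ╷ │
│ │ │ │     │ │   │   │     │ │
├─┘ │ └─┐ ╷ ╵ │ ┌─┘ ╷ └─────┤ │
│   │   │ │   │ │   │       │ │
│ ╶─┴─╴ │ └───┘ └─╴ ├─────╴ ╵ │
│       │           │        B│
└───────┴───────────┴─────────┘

Counting the maze dimensions:
Rows (vertical): 14
Columns (horizontal): 15
Dimensions: 14 × 15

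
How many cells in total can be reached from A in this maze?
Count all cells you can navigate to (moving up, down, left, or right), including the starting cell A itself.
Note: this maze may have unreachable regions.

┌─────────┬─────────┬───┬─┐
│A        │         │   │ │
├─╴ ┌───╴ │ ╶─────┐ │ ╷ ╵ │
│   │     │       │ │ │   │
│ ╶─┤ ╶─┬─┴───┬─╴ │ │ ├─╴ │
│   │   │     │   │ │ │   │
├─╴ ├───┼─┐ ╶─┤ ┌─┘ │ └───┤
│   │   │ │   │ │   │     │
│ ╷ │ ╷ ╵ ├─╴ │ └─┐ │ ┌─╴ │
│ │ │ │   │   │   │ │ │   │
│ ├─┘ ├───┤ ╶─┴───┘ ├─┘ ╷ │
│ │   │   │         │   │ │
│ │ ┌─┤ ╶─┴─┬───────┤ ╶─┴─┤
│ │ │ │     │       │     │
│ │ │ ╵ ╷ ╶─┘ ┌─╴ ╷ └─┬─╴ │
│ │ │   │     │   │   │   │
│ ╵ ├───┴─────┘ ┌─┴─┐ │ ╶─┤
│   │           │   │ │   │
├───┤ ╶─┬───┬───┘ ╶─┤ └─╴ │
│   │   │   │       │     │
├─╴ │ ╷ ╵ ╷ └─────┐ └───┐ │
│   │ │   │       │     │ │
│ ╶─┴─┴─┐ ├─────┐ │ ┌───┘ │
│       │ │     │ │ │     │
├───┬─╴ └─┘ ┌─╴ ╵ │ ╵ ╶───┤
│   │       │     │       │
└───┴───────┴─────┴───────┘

Using BFS/flood-fill to find all reachable cells from A:
Maze size: 13 × 13 = 169 total cells
136 cell(s) are walled off and cannot be reached from A.
Reachable cells: 33

Reachable region (· marks reachable cells):

┌─────────┬─────────┬───┬─┐
│A · · · ·│         │   │ │
├─╴ ┌───╴ │ ╶─────┐ │ ╷ ╵ │
│· ·│· · ·│       │ │ │   │
│ ╶─┤ ╶─┬─┴───┬─╴ │ │ ├─╴ │
│· ·│· ·│     │   │ │ │   │
├─╴ ├───┼─┐ ╶─┤ ┌─┘ │ └───┤
│· ·│· ·│·│   │ │   │     │
│ ╷ │ ╷ ╵ ├─╴ │ └─┐ │ ┌─╴ │
│·│·│·│· ·│   │   │ │ │   │
│ ├─┘ ├───┤ ╶─┴───┘ ├─┘ ╷ │
│·│· ·│   │         │   │ │
│ │ ┌─┤ ╶─┴─┬───────┤ ╶─┴─┤
│·│·│ │     │       │     │
│ │ │ ╵ ╷ ╶─┘ ┌─╴ ╷ └─┬─╴ │
│·│·│   │     │   │   │   │
│ ╵ ├───┴─────┘ ┌─┴─┐ │ ╶─┤
│· ·│           │   │ │   │
├───┤ ╶─┬───┬───┘ ╶─┤ └─╴ │
│   │   │   │       │     │
├─╴ │ ╷ ╵ ╷ └─────┐ └───┐ │
│   │ │   │       │     │ │
│ ╶─┴─┴─┐ ├─────┐ │ ┌───┘ │
│       │ │     │ │ │     │
├───┬─╴ └─┘ ┌─╴ ╵ │ ╵ ╶───┤
│   │       │     │       │
└───┴───────┴─────┴───────┘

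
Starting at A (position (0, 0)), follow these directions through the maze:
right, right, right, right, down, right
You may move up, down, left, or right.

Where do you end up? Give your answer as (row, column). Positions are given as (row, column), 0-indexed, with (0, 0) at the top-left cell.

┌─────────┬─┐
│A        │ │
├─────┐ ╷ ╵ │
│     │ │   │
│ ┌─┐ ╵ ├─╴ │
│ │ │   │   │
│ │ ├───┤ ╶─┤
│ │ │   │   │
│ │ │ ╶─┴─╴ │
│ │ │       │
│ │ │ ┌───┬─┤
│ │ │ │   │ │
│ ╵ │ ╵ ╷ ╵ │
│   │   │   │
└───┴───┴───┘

Following directions step by step:
Start: (0, 0)
  right: (0, 0) → (0, 1)
  right: (0, 1) → (0, 2)
  right: (0, 2) → (0, 3)
  right: (0, 3) → (0, 4)
  down: (0, 4) → (1, 4)
  right: (1, 4) → (1, 5)
Final position: (1, 5)

Path taken:

┌─────────┬─┐
│A → → → ↓│ │
├─────┐ ╷ ╵ │
│     │ │↳ B│
│ ┌─┐ ╵ ├─╴ │
│ │ │   │   │
│ │ ├───┤ ╶─┤
│ │ │   │   │
│ │ │ ╶─┴─╴ │
│ │ │       │
│ │ │ ┌───┬─┤
│ │ │ │   │ │
│ ╵ │ ╵ ╷ ╵ │
│   │   │   │
└───┴───┴───┘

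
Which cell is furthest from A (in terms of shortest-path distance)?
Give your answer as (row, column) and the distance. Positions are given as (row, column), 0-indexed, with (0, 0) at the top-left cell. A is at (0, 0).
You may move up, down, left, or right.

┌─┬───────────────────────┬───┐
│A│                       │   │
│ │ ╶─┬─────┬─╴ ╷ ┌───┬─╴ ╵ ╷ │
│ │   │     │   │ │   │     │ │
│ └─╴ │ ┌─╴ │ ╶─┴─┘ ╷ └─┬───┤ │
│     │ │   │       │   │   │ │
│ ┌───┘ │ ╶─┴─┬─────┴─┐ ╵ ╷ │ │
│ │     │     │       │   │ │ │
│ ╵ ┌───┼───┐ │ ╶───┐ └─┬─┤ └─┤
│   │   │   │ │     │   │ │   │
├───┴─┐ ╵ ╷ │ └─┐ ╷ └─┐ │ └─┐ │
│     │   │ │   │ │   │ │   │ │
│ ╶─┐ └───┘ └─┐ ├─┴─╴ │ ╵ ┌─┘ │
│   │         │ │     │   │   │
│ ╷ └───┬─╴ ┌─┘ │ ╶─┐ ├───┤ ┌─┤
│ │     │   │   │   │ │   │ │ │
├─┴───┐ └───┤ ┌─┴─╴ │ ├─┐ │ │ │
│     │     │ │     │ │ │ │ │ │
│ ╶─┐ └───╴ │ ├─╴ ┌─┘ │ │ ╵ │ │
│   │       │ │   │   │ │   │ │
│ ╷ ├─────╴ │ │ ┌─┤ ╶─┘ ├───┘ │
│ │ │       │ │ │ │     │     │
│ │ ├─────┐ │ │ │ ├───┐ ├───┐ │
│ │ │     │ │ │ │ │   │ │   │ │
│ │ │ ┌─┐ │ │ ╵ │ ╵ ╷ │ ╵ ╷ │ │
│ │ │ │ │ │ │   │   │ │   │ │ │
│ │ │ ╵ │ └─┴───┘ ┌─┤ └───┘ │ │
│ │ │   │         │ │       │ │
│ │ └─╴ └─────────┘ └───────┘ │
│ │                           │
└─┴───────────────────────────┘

Computing BFS distances from A to all cells:
Furthest cell: (4, 2)
Distance: 112 steps

Path from A to the furthest cell:

┌─┬───────────────────────┬───┐
│A│                       │   │
│ │ ╶─┬─────┬─╴ ╷ ┌───┬─╴ ╵ ╷ │
│↓│   │↱ → ↓│   │ │   │     │ │
│ └─╴ │ ┌─╴ │ ╶─┴─┘ ╷ └─┬───┤ │
│↓    │↑│↓ ↲│       │   │   │ │
│ ┌───┘ │ ╶─┴─┬─────┴─┐ ╵ ╷ │ │
│↓│↱ → ↑│↳ → ↓│       │   │ │ │
│ ╵ ┌───┼───┐ │ ╶───┐ └─┬─┤ └─┤
│↳ ↑│B ↰│↓ ↰│↓│     │   │ │   │
├───┴─┐ ╵ ╷ │ └─┐ ╷ └─┐ │ └─┐ │
│↱ → ↓│↑ ↲│↑│↳ ↓│ │   │ │   │ │
│ ╶─┐ └───┘ └─┐ ├─┴─╴ │ ╵ ┌─┘ │
│↑ ↰│↳ → → ↑  │↓│↱ → ↓│   │   │
│ ╷ └───┬─╴ ┌─┘ │ ╶─┐ ├───┤ ┌─┤
│ │↑ ← ↰│   │↓ ↲│↑ ↰│↓│   │ │ │
├─┴───┐ └───┤ ┌─┴─╴ │ ├─┐ │ │ │
│↱ → ↓│↑ ← ↰│↓│  ↱ ↑│↓│ │ │ │ │
│ ╶─┐ └───╴ │ ├─╴ ┌─┘ │ │ ╵ │ │
│↑ ↰│↳ → → ↑│↓│↱ ↑│↓ ↲│ │   │ │
│ ╷ ├─────╴ │ │ ┌─┤ ╶─┘ ├───┘ │
│ │↑│       │↓│↑│ │↳ → ↓│     │
│ │ ├─────┐ │ │ │ ├───┐ ├───┐ │
│ │↑│↓ ← ↰│ │↓│↑│ │↓ ↰│↓│↱ ↓│ │
│ │ │ ┌─┐ │ │ ╵ │ ╵ ╷ │ ╵ ╷ │ │
│ │↑│↓│ │↑│ │↳ ↑│↓ ↲│↑│↳ ↑│↓│ │
│ │ │ ╵ │ └─┴───┘ ┌─┤ └───┘ │ │
│ │↑│↳ ↓│↑ ← ← ← ↲│ │↑ ← ← ↲│ │
│ │ └─╴ └─────────┘ └───────┘ │
│ │↑ ← ↲                      │
└─┴───────────────────────────┘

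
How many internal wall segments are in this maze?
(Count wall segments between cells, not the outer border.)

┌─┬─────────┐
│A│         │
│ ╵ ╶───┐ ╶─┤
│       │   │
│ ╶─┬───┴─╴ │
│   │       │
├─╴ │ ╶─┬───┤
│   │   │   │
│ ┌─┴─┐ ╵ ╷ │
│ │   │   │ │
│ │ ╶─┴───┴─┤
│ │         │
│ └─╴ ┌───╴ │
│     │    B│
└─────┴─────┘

Counting internal wall segments:
Total internal walls: 30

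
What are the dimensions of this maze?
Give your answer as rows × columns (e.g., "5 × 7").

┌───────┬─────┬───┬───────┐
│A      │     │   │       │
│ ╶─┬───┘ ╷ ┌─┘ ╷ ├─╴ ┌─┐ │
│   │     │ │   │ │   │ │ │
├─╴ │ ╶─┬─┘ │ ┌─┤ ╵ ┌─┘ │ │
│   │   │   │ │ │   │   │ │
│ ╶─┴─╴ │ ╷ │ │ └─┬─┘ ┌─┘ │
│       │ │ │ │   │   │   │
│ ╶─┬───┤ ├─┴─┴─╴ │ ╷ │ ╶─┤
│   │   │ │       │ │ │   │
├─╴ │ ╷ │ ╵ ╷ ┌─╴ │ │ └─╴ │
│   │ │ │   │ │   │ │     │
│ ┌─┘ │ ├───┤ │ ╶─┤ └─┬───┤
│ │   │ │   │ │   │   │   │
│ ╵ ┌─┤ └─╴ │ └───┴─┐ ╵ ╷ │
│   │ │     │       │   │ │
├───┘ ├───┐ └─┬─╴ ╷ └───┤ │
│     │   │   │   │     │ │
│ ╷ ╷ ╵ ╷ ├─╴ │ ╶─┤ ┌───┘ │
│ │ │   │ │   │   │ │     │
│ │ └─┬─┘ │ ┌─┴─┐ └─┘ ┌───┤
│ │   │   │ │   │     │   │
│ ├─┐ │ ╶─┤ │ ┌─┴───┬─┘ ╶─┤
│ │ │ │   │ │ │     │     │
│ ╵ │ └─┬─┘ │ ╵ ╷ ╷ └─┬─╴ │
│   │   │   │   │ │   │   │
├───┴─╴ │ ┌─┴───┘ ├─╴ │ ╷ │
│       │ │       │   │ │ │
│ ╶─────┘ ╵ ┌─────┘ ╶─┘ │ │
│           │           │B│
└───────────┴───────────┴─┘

Counting the maze dimensions:
Rows (vertical): 15
Columns (horizontal): 13
Dimensions: 15 × 13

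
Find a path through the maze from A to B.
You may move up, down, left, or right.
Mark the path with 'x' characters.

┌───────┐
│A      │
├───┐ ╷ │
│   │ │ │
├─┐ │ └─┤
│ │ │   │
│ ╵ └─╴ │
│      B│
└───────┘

Finding the shortest path through the maze:
Path length: 6 steps
Directions: right → right → down → down → right → down

Solution:

┌───────┐
│A x x  │
├───┐ ╷ │
│   │x│ │
├─┐ │ └─┤
│ │ │x x│
│ ╵ └─╴ │
│      B│
└───────┘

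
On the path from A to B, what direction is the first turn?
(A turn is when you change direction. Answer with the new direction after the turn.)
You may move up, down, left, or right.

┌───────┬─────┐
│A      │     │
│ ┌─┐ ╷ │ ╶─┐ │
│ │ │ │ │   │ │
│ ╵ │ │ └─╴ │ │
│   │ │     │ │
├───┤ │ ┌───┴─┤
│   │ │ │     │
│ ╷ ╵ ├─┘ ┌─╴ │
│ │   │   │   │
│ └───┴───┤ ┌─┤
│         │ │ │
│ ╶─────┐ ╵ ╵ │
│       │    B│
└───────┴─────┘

Directions: right, right, down, down, down, down, left, up, left, down, down, right, right, right, right, down, right, right
First turn direction: down

Solution:

┌───────┬─────┐
│A → ↓  │     │
│ ┌─┐ ╷ │ ╶─┐ │
│ │ │↓│ │   │ │
│ ╵ │ │ └─╴ │ │
│   │↓│     │ │
├───┤ │ ┌───┴─┤
│↓ ↰│↓│ │     │
│ ╷ ╵ ├─┘ ┌─╴ │
│↓│↑ ↲│   │   │
│ └───┴───┤ ┌─┤
│↳ → → → ↓│ │ │
│ ╶─────┐ ╵ ╵ │
│       │↳ → B│
└───────┴─────┘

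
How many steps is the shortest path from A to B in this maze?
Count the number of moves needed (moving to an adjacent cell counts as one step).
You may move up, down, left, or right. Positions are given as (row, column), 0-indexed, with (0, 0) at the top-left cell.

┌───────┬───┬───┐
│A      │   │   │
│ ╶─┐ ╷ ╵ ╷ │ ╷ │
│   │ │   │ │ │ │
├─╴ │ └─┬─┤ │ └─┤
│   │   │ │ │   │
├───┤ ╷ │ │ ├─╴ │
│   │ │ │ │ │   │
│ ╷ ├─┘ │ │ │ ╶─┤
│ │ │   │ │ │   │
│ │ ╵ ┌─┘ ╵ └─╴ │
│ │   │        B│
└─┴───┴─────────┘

Using BFS to find shortest path:
Start: (0, 0), End: (5, 7)
Path found:
(0,0) → (0,1) → (0,2) → (0,3) → (1,3) → (1,4) → (0,4) → (0,5) → (1,5) → (2,5) → (3,5) → (4,5) → (5,5) → (5,6) → (5,7)
Number of steps: 14

Solution:

┌───────┬───┬───┐
│A → → ↓│↱ ↓│   │
│ ╶─┐ ╷ ╵ ╷ │ ╷ │
│   │ │↳ ↑│↓│ │ │
├─╴ │ └─┬─┤ │ └─┤
│   │   │ │↓│   │
├───┤ ╷ │ │ ├─╴ │
│   │ │ │ │↓│   │
│ ╷ ├─┘ │ │ │ ╶─┤
│ │ │   │ │↓│   │
│ │ ╵ ┌─┘ ╵ └─╴ │
│ │   │    ↳ → B│
└─┴───┴─────────┘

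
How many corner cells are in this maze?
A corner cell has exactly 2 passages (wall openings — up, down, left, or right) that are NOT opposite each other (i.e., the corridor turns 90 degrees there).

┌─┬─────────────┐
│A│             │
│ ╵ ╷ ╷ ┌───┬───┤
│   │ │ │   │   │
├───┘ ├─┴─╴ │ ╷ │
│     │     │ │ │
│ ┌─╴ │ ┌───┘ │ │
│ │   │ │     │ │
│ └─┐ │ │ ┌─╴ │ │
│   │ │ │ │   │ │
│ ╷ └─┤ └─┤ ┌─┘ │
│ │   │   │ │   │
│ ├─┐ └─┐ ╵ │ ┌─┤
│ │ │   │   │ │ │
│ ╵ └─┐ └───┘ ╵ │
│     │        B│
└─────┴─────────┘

Counting corner cells (2 non-opposite passages):
Total corners: 26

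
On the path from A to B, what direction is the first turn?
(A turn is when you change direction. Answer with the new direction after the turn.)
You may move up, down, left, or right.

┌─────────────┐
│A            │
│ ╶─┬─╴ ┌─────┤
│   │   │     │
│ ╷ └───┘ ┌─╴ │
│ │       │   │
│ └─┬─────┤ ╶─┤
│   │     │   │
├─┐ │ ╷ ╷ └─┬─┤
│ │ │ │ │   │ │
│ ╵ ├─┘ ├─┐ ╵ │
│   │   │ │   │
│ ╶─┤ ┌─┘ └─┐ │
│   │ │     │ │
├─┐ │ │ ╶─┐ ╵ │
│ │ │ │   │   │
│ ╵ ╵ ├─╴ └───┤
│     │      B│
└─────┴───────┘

Directions: down, down, down, right, down, down, left, down, right, down, down, right, up, up, up, right, up, up, right, down, right, down, right, down, down, left, up, left, left, down, right, down, right, right
First turn direction: right

Solution:

┌─────────────┐
│A            │
│ ╶─┬─╴ ┌─────┤
│↓  │   │     │
│ ╷ └───┘ ┌─╴ │
│↓│       │   │
│ └─┬─────┤ ╶─┤
│↳ ↓│  ↱ ↓│   │
├─┐ │ ╷ ╷ └─┬─┤
│ │↓│ │↑│↳ ↓│ │
│ ╵ ├─┘ ├─┐ ╵ │
│↓ ↲│↱ ↑│ │↳ ↓│
│ ╶─┤ ┌─┘ └─┐ │
│↳ ↓│↑│↓ ← ↰│↓│
├─┐ │ │ ╶─┐ ╵ │
│ │↓│↑│↳ ↓│↑ ↲│
│ ╵ ╵ ├─╴ └───┤
│  ↳ ↑│  ↳ → B│
└─────┴───────┘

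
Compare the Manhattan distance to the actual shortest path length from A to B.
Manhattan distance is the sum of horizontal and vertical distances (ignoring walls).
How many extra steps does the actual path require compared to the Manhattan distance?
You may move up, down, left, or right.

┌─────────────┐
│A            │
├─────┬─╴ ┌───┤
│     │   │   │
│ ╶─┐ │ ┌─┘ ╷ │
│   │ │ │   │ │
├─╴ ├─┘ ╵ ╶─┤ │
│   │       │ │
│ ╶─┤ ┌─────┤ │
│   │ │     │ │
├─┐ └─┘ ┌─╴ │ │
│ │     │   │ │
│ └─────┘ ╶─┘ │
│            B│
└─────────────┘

Manhattan distance: |6 - 0| + |6 - 0| = 12
Actual path length: 18
Extra steps: 18 - 12 = 6

Solution:

┌─────────────┐
│A → → → ↓    │
├─────┬─╴ ┌───┤
│     │↓ ↲│↱ ↓│
│ ╶─┐ │ ┌─┘ ╷ │
│   │ │↓│↱ ↑│↓│
├─╴ ├─┘ ╵ ╶─┤ │
│   │  ↳ ↑  │↓│
│ ╶─┤ ┌─────┤ │
│   │ │     │↓│
├─┐ └─┘ ┌─╴ │ │
│ │     │   │↓│
│ └─────┘ ╶─┘ │
│            B│
└─────────────┘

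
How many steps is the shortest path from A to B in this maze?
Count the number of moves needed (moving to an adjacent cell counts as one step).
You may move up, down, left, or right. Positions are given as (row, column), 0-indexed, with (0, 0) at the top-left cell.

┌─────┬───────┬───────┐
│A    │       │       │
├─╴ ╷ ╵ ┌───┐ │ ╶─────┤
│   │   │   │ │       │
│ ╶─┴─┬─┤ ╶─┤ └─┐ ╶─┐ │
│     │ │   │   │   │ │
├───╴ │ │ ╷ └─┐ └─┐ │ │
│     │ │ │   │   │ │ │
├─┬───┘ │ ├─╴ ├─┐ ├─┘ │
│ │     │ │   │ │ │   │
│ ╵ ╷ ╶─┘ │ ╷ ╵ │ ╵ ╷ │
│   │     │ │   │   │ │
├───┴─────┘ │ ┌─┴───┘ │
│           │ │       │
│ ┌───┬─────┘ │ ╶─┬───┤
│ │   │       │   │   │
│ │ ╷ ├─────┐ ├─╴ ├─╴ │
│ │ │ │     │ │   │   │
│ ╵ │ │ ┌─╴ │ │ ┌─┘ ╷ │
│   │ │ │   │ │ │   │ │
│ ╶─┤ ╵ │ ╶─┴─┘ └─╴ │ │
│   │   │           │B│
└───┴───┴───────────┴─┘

Using BFS to find shortest path:
Start: (0, 0), End: (10, 10)
Path found:
(0,0) → (0,1) → (0,2) → (1,2) → (1,3) → (0,3) → (0,4) → (0,5) → (0,6) → (1,6) → (2,6) → (2,7) → (3,7) → (3,8) → (4,8) → (5,8) → (5,9) → (4,9) → (4,10) → (5,10) → (6,10) → (6,9) → (6,8) → (6,7) → (7,7) → (7,8) → (8,8) → (8,7) → (9,7) → (10,7) → (10,8) → (10,9) → (9,9) → (8,9) → (8,10) → (9,10) → (10,10)
Number of steps: 36

Solution:

┌─────┬───────┬───────┐
│A → ↓│↱ → → ↓│       │
├─╴ ╷ ╵ ┌───┐ │ ╶─────┤
│   │↳ ↑│   │↓│       │
│ ╶─┴─┬─┤ ╶─┤ └─┐ ╶─┐ │
│     │ │   │↳ ↓│   │ │
├───╴ │ │ ╷ └─┐ └─┐ │ │
│     │ │ │   │↳ ↓│ │ │
├─┬───┘ │ ├─╴ ├─┐ ├─┘ │
│ │     │ │   │ │↓│↱ ↓│
│ ╵ ╷ ╶─┘ │ ╷ ╵ │ ╵ ╷ │
│   │     │ │   │↳ ↑│↓│
├───┴─────┘ │ ┌─┴───┘ │
│           │ │↓ ← ← ↲│
│ ┌───┬─────┘ │ ╶─┬───┤
│ │   │       │↳ ↓│   │
│ │ ╷ ├─────┐ ├─╴ ├─╴ │
│ │ │ │     │ │↓ ↲│↱ ↓│
│ ╵ │ │ ┌─╴ │ │ ┌─┘ ╷ │
│   │ │ │   │ │↓│  ↑│↓│
│ ╶─┤ ╵ │ ╶─┴─┘ └─╴ │ │
│   │   │      ↳ → ↑│B│
└───┴───┴───────────┴─┘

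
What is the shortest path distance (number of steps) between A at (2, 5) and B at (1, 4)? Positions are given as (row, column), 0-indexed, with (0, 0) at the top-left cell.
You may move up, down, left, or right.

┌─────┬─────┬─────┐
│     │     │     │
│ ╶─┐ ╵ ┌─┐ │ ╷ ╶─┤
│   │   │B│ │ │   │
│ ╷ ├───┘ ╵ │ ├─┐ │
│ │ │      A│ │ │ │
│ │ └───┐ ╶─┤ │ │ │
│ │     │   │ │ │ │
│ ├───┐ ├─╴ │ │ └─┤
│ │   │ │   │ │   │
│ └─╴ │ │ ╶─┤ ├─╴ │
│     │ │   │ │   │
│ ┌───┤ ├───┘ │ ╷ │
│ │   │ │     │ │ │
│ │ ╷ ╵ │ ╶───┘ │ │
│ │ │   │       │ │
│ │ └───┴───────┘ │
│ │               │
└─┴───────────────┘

Finding path from (2, 5) to (1, 4):
Path: (2,5) → (2,4) → (1,4)
Distance: 2 steps

Solution:

┌─────┬─────┬─────┐
│     │     │     │
│ ╶─┐ ╵ ┌─┐ │ ╷ ╶─┤
│   │   │B│ │ │   │
│ ╷ ├───┘ ╵ │ ├─┐ │
│ │ │    ↑ A│ │ │ │
│ │ └───┐ ╶─┤ │ │ │
│ │     │   │ │ │ │
│ ├───┐ ├─╴ │ │ └─┤
│ │   │ │   │ │   │
│ └─╴ │ │ ╶─┤ ├─╴ │
│     │ │   │ │   │
│ ┌───┤ ├───┘ │ ╷ │
│ │   │ │     │ │ │
│ │ ╷ ╵ │ ╶───┘ │ │
│ │ │   │       │ │
│ │ └───┴───────┘ │
│ │               │
└─┴───────────────┘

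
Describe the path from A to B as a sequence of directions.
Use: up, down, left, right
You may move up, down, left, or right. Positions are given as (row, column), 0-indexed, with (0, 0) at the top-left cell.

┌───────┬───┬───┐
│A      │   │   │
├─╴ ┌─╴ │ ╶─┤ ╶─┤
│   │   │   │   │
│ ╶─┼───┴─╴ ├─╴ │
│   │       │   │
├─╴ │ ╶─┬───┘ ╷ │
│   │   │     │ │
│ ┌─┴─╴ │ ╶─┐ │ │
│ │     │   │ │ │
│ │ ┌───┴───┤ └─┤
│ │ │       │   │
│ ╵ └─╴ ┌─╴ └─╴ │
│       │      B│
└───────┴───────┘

Finding the path and converting it to directions:
Path through cells: (0,0) → (0,1) → (1,1) → (1,0) → (2,0) → (2,1) → (3,1) → (3,0) → (4,0) → (5,0) → (6,0) → (6,1) → (6,2) → (6,3) → (5,3) → (5,4) → (5,5) → (6,5) → (6,6) → (6,7)
Directions: right, down, left, down, right, down, left, down, down, down, right, right, right, up, right, right, down, right, right

Solution:

┌───────┬───┬───┐
│A ↓    │   │   │
├─╴ ┌─╴ │ ╶─┤ ╶─┤
│↓ ↲│   │   │   │
│ ╶─┼───┴─╴ ├─╴ │
│↳ ↓│       │   │
├─╴ │ ╶─┬───┘ ╷ │
│↓ ↲│   │     │ │
│ ┌─┴─╴ │ ╶─┐ │ │
│↓│     │   │ │ │
│ │ ┌───┴───┤ └─┤
│↓│ │  ↱ → ↓│   │
│ ╵ └─╴ ┌─╴ └─╴ │
│↳ → → ↑│  ↳ → B│
└───────┴───────┘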